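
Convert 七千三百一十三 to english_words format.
Convert 七千三百一十三 (Chinese numeral) → 7×1000 + 3×100 + 1×10 + 3 = 7313 (decimal)
Convert 7313 (decimal) → 7313 = 7×1000 + 3×100 + 13 → seven thousand three hundred thirteen (English words)
seven thousand three hundred thirteen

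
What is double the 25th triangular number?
The 25th triangular number = 25×26/2 = 325
Compute 325 × 2 = 650
650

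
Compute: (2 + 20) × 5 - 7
Parentheses first: 2 + 20 = 22
Multiply: 22 × 5 = 110
Subtract: 110 - 7 = 103
103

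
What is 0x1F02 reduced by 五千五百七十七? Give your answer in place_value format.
Convert 0x1F02 (hexadecimal) → 1×4096 + 15×256 + 2 = 7938 (decimal)
Convert 五千五百七十七 (Chinese numeral) → 5×1000 + 5×100 + 7×10 + 7 = 5577 (decimal)
Compute 7938 - 5577 = 2361
Convert 2361 (decimal) → 2361 = 2×1000 + 3×100 + 6×10 + 1 → 2 thousands, 3 hundreds, 6 tens, 1 one (place-value notation)
2 thousands, 3 hundreds, 6 tens, 1 one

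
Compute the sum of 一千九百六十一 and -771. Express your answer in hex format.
Convert 一千九百六十一 (Chinese numeral) → 1×1000 + 9×100 + 6×10 + 1 = 1961 (decimal)
Compute 1961 + -771 = 1190
Convert 1190 (decimal) → 1190 = 4×256 + 10×16 + 6 → 0x4A6 (hexadecimal)
0x4A6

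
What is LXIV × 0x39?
Convert LXIV (Roman numeral) → 50 + 10 + 4 = 64 (decimal)
Convert 0x39 (hexadecimal) → 3×16 + 9 = 57 (decimal)
Compute 64 × 57 = 3648
3648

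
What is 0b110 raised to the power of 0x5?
Convert 0b110 (binary) → 4 + 2 = 6 (decimal)
Convert 0x5 (hexadecimal) → 5 (decimal)
Compute 6 ^ 5 = 7776
7776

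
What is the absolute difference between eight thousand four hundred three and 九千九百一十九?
Convert eight thousand four hundred three (English words) → 8×1000 + 4×100 + 3 = 8403 (decimal)
Convert 九千九百一十九 (Chinese numeral) → 9×1000 + 9×100 + 1×10 + 9 = 9919 (decimal)
Compute |8403 - 9919| = 1516
1516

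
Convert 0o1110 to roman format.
Convert 0o1110 (octal) → 1×512 + 1×64 + 1×8 = 584 (decimal)
Convert 584 (decimal) → 584 = 500 + 50 + 10 + 10 + 10 + 4 → DLXXXIV (Roman numeral)
DLXXXIV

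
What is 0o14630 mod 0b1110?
Convert 0o14630 (octal) → 1×4096 + 4×512 + 6×64 + 3×8 = 6552 (decimal)
Convert 0b1110 (binary) → 8 + 4 + 2 = 14 (decimal)
Compute 6552 mod 14 = 0
0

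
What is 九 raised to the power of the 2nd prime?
Convert 九 (Chinese numeral) → 9 (decimal)
Convert the 2nd prime (prime index) → 3 (decimal)
Compute 9 ^ 3 = 729
729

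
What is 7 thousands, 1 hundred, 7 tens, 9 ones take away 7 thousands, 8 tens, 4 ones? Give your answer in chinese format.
Convert 7 thousands, 1 hundred, 7 tens, 9 ones (place-value notation) → 7×1000 + 1×100 + 7×10 + 9 = 7179 (decimal)
Convert 7 thousands, 8 tens, 4 ones (place-value notation) → 7×1000 + 8×10 + 4 = 7084 (decimal)
Compute 7179 - 7084 = 95
Convert 95 (decimal) → 95 = 9×10 + 5 → 九十五 (Chinese numeral)
九十五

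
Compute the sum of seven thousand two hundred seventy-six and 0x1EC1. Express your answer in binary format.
Convert seven thousand two hundred seventy-six (English words) → 7×1000 + 2×100 + 76 = 7276 (decimal)
Convert 0x1EC1 (hexadecimal) → 1×4096 + 14×256 + 12×16 + 1 = 7873 (decimal)
Compute 7276 + 7873 = 15149
Convert 15149 (decimal) → 15149 = 8192 + 4096 + 2048 + 512 + 256 + 32 + 8 + 4 + 1 → 0b11101100101101 (binary)
0b11101100101101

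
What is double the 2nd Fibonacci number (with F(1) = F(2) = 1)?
The 2nd Fibonacci number (with F(1) = F(2) = 1) = 1
Compute 1 × 2 = 2
2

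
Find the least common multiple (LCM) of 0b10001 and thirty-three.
Convert 0b10001 (binary) → 16 + 1 = 17 (decimal)
Convert thirty-three (English words) → 33 (decimal)
Compute lcm(17, 33) = 561
561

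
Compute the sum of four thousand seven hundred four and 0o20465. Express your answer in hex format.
Convert four thousand seven hundred four (English words) → 4×1000 + 7×100 + 4 = 4704 (decimal)
Convert 0o20465 (octal) → 2×4096 + 4×64 + 6×8 + 5 = 8501 (decimal)
Compute 4704 + 8501 = 13205
Convert 13205 (decimal) → 13205 = 3×4096 + 3×256 + 9×16 + 5 → 0x3395 (hexadecimal)
0x3395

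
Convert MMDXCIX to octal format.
Convert MMDXCIX (Roman numeral) → 1000 + 1000 + 500 + 90 + 9 = 2599 (decimal)
Convert 2599 (decimal) → 2599 = 5×512 + 4×8 + 7 → 0o5047 (octal)
0o5047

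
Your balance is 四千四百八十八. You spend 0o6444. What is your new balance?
Convert 四千四百八十八 (Chinese numeral) → 4×1000 + 4×100 + 8×10 + 8 = 4488 (decimal)
Convert 0o6444 (octal) → 6×512 + 4×64 + 4×8 + 4 = 3364 (decimal)
Compute 4488 - 3364 = 1124
1124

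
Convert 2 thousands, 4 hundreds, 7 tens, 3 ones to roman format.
Convert 2 thousands, 4 hundreds, 7 tens, 3 ones (place-value notation) → 2×1000 + 4×100 + 7×10 + 3 = 2473 (decimal)
Convert 2473 (decimal) → 2473 = 1000 + 1000 + 400 + 50 + 10 + 10 + 1 + 1 + 1 → MMCDLXXIII (Roman numeral)
MMCDLXXIII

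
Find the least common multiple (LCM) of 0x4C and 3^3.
Convert 0x4C (hexadecimal) → 4×16 + 12 = 76 (decimal)
Convert 3^3 (power) → 27 (decimal)
Compute lcm(76, 27) = 2052
2052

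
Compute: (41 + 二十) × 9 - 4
Convert 二十 (Chinese numeral) → 2×10 = 20 (decimal)
Expression in decimal: (41 + 20) × 9 - 4
Parentheses first: 41 + 20 = 61
Multiply: 61 × 9 = 549
Subtract: 549 - 4 = 545
545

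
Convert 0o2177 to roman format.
Convert 0o2177 (octal) → 2×512 + 1×64 + 7×8 + 7 = 1151 (decimal)
Convert 1151 (decimal) → 1151 = 1000 + 100 + 50 + 1 → MCLI (Roman numeral)
MCLI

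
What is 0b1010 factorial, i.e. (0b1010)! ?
Convert 0b1010 (binary) → 8 + 2 = 10 (decimal)
Compute 10! = 3628800
3628800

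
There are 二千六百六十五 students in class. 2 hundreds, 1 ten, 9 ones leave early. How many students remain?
Convert 二千六百六十五 (Chinese numeral) → 2×1000 + 6×100 + 6×10 + 5 = 2665 (decimal)
Convert 2 hundreds, 1 ten, 9 ones (place-value notation) → 2×100 + 1×10 + 9 = 219 (decimal)
Compute 2665 - 219 = 2446
2446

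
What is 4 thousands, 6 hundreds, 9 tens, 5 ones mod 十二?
Convert 4 thousands, 6 hundreds, 9 tens, 5 ones (place-value notation) → 4×1000 + 6×100 + 9×10 + 5 = 4695 (decimal)
Convert 十二 (Chinese numeral) → 1×10 + 2 = 12 (decimal)
Compute 4695 mod 12 = 3
3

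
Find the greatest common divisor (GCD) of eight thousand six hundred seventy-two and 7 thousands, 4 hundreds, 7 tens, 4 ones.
Convert eight thousand six hundred seventy-two (English words) → 8×1000 + 6×100 + 72 = 8672 (decimal)
Convert 7 thousands, 4 hundreds, 7 tens, 4 ones (place-value notation) → 7×1000 + 4×100 + 7×10 + 4 = 7474 (decimal)
Compute gcd(8672, 7474) = 2
2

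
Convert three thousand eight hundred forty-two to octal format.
Convert three thousand eight hundred forty-two (English words) → 3×1000 + 8×100 + 42 = 3842 (decimal)
Convert 3842 (decimal) → 3842 = 7×512 + 4×64 + 2 → 0o7402 (octal)
0o7402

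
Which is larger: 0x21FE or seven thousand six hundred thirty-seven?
Convert 0x21FE (hexadecimal) → 2×4096 + 1×256 + 15×16 + 14 = 8702 (decimal)
Convert seven thousand six hundred thirty-seven (English words) → 7×1000 + 6×100 + 37 = 7637 (decimal)
Compare 8702 vs 7637: larger = 8702
8702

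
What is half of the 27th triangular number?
The 27th triangular number = 27×28/2 = 378
Compute 378 ÷ 2 = 189
189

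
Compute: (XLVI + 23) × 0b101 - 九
Convert XLVI (Roman numeral) → 40 + 5 + 1 = 46 (decimal)
Convert 0b101 (binary) → 4 + 1 = 5 (decimal)
Convert 九 (Chinese numeral) → 9 (decimal)
Expression in decimal: (46 + 23) × 5 - 9
Parentheses first: 46 + 23 = 69
Multiply: 69 × 5 = 345
Subtract: 345 - 9 = 336
336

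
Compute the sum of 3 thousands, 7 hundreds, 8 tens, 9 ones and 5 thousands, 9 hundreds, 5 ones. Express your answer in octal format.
Convert 3 thousands, 7 hundreds, 8 tens, 9 ones (place-value notation) → 3×1000 + 7×100 + 8×10 + 9 = 3789 (decimal)
Convert 5 thousands, 9 hundreds, 5 ones (place-value notation) → 5×1000 + 9×100 + 5 = 5905 (decimal)
Compute 3789 + 5905 = 9694
Convert 9694 (decimal) → 9694 = 2×4096 + 2×512 + 7×64 + 3×8 + 6 → 0o22736 (octal)
0o22736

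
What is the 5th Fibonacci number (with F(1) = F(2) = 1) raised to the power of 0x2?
Convert the 5th Fibonacci number (with F(1) = F(2) = 1) (Fibonacci index) → 1, 1, 2, 3, 5 → 5 (decimal)
Convert 0x2 (hexadecimal) → 2 (decimal)
Compute 5 ^ 2 = 25
25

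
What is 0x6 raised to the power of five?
Convert 0x6 (hexadecimal) → 6 (decimal)
Convert five (English words) → 5 (decimal)
Compute 6 ^ 5 = 7776
7776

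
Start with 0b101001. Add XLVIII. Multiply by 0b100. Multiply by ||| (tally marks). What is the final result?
Convert 0b101001 (binary) → 32 + 8 + 1 = 41 (decimal)
Start: 41
Convert XLVIII (Roman numeral) → 40 + 5 + 1 + 1 + 1 = 48 (decimal)
41 + 48 = 89
Convert 0b100 (binary) → 4 (decimal)
89 × 4 = 356
Convert ||| (tally marks) → 3 (decimal)
356 × 3 = 1068
1068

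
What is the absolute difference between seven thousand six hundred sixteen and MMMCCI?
Convert seven thousand six hundred sixteen (English words) → 7×1000 + 6×100 + 16 = 7616 (decimal)
Convert MMMCCI (Roman numeral) → 1000 + 1000 + 1000 + 100 + 100 + 1 = 3201 (decimal)
Compute |7616 - 3201| = 4415
4415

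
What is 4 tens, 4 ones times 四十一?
Convert 4 tens, 4 ones (place-value notation) → 4×10 + 4 = 44 (decimal)
Convert 四十一 (Chinese numeral) → 4×10 + 1 = 41 (decimal)
Compute 44 × 41 = 1804
1804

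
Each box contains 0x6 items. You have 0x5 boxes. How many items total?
Convert 0x6 (hexadecimal) → 6 (decimal)
Convert 0x5 (hexadecimal) → 5 (decimal)
Compute 6 × 5 = 30
30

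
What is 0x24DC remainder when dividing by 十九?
Convert 0x24DC (hexadecimal) → 2×4096 + 4×256 + 13×16 + 12 = 9436 (decimal)
Convert 十九 (Chinese numeral) → 1×10 + 9 = 19 (decimal)
Compute 9436 mod 19 = 12
12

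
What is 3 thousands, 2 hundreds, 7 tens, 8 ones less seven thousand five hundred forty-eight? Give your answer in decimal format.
Convert 3 thousands, 2 hundreds, 7 tens, 8 ones (place-value notation) → 3×1000 + 2×100 + 7×10 + 8 = 3278 (decimal)
Convert seven thousand five hundred forty-eight (English words) → 7×1000 + 5×100 + 48 = 7548 (decimal)
Compute 3278 - 7548 = -4270
-4270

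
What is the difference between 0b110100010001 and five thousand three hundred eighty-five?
Convert 0b110100010001 (binary) → 2048 + 1024 + 256 + 16 + 1 = 3345 (decimal)
Convert five thousand three hundred eighty-five (English words) → 5×1000 + 3×100 + 85 = 5385 (decimal)
Difference: |3345 - 5385| = 2040
2040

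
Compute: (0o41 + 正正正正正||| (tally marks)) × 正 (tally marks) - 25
Convert 0o41 (octal) → 4×8 + 1 = 33 (decimal)
Convert 正正正正正||| (tally marks) → 5 + 5 + 5 + 5 + 5 + 3 = 28 (decimal)
Convert 正 (tally marks) → 5 (decimal)
Expression in decimal: (33 + 28) × 5 - 25
Parentheses first: 33 + 28 = 61
Multiply: 61 × 5 = 305
Subtract: 305 - 25 = 280
280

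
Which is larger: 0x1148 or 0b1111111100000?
Convert 0x1148 (hexadecimal) → 1×4096 + 1×256 + 4×16 + 8 = 4424 (decimal)
Convert 0b1111111100000 (binary) → 4096 + 2048 + 1024 + 512 + 256 + 128 + 64 + 32 = 8160 (decimal)
Compare 4424 vs 8160: larger = 8160
8160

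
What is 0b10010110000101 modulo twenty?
Convert 0b10010110000101 (binary) → 8192 + 1024 + 256 + 128 + 4 + 1 = 9605 (decimal)
Convert twenty (English words) → 20 (decimal)
Compute 9605 mod 20 = 5
5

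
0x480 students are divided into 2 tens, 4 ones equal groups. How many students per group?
Convert 0x480 (hexadecimal) → 4×256 + 8×16 = 1152 (decimal)
Convert 2 tens, 4 ones (place-value notation) → 2×10 + 4 = 24 (decimal)
Compute 1152 ÷ 24 = 48
48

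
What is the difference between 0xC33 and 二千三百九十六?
Convert 0xC33 (hexadecimal) → 12×256 + 3×16 + 3 = 3123 (decimal)
Convert 二千三百九十六 (Chinese numeral) → 2×1000 + 3×100 + 9×10 + 6 = 2396 (decimal)
Difference: |3123 - 2396| = 727
727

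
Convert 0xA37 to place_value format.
Convert 0xA37 (hexadecimal) → 10×256 + 3×16 + 7 = 2615 (decimal)
Convert 2615 (decimal) → 2615 = 2×1000 + 6×100 + 1×10 + 5 → 2 thousands, 6 hundreds, 1 ten, 5 ones (place-value notation)
2 thousands, 6 hundreds, 1 ten, 5 ones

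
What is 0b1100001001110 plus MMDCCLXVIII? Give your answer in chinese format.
Convert 0b1100001001110 (binary) → 4096 + 2048 + 64 + 8 + 4 + 2 = 6222 (decimal)
Convert MMDCCLXVIII (Roman numeral) → 1000 + 1000 + 500 + 100 + 100 + 50 + 10 + 5 + 1 + 1 + 1 = 2768 (decimal)
Compute 6222 + 2768 = 8990
Convert 8990 (decimal) → 8990 = 8×1000 + 9×100 + 9×10 → 八千九百九十 (Chinese numeral)
八千九百九十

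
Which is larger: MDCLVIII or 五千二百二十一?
Convert MDCLVIII (Roman numeral) → 1000 + 500 + 100 + 50 + 5 + 1 + 1 + 1 = 1658 (decimal)
Convert 五千二百二十一 (Chinese numeral) → 5×1000 + 2×100 + 2×10 + 1 = 5221 (decimal)
Compare 1658 vs 5221: larger = 5221
5221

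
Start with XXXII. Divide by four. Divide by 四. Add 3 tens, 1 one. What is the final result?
Convert XXXII (Roman numeral) → 10 + 10 + 10 + 1 + 1 = 32 (decimal)
Start: 32
Convert four (English words) → 4 (decimal)
32 ÷ 4 = 8
Convert 四 (Chinese numeral) → 4 (decimal)
8 ÷ 4 = 2
Convert 3 tens, 1 one (place-value notation) → 3×10 + 1 = 31 (decimal)
2 + 31 = 33
33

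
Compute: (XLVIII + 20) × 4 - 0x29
Convert XLVIII (Roman numeral) → 40 + 5 + 1 + 1 + 1 = 48 (decimal)
Convert 0x29 (hexadecimal) → 2×16 + 9 = 41 (decimal)
Expression in decimal: (48 + 20) × 4 - 41
Parentheses first: 48 + 20 = 68
Multiply: 68 × 4 = 272
Subtract: 272 - 41 = 231
231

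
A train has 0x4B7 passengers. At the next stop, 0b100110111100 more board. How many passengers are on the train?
Convert 0x4B7 (hexadecimal) → 4×256 + 11×16 + 7 = 1207 (decimal)
Convert 0b100110111100 (binary) → 2048 + 256 + 128 + 32 + 16 + 8 + 4 = 2492 (decimal)
Compute 1207 + 2492 = 3699
3699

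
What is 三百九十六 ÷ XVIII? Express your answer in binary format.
Convert 三百九十六 (Chinese numeral) → 3×100 + 9×10 + 6 = 396 (decimal)
Convert XVIII (Roman numeral) → 10 + 5 + 1 + 1 + 1 = 18 (decimal)
Compute 396 ÷ 18 = 22
Convert 22 (decimal) → 22 = 16 + 4 + 2 → 0b10110 (binary)
0b10110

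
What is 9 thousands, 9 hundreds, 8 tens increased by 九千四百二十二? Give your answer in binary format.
Convert 9 thousands, 9 hundreds, 8 tens (place-value notation) → 9×1000 + 9×100 + 8×10 = 9980 (decimal)
Convert 九千四百二十二 (Chinese numeral) → 9×1000 + 4×100 + 2×10 + 2 = 9422 (decimal)
Compute 9980 + 9422 = 19402
Convert 19402 (decimal) → 19402 = 16384 + 2048 + 512 + 256 + 128 + 64 + 8 + 2 → 0b100101111001010 (binary)
0b100101111001010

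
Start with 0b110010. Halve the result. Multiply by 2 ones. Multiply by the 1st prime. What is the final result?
Convert 0b110010 (binary) → 32 + 16 + 2 = 50 (decimal)
Start: 50
50 ÷ 2 = 25
Convert 2 ones (place-value notation) → 2 (decimal)
25 × 2 = 50
Convert the 1st prime (prime index) → 2 (decimal)
50 × 2 = 100
100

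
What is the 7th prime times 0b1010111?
Convert the 7th prime (prime index) → 17 (decimal)
Convert 0b1010111 (binary) → 64 + 16 + 4 + 2 + 1 = 87 (decimal)
Compute 17 × 87 = 1479
1479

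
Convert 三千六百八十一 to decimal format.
Convert 三千六百八十一 (Chinese numeral) → 3×1000 + 6×100 + 8×10 + 1 = 3681 (decimal)
3681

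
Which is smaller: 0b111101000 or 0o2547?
Convert 0b111101000 (binary) → 256 + 128 + 64 + 32 + 8 = 488 (decimal)
Convert 0o2547 (octal) → 2×512 + 5×64 + 4×8 + 7 = 1383 (decimal)
Compare 488 vs 1383: smaller = 488
488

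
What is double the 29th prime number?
The 29th prime number = 109
Compute 109 × 2 = 218
218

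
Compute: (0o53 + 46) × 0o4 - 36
Convert 0o53 (octal) → 5×8 + 3 = 43 (decimal)
Convert 0o4 (octal) → 4 (decimal)
Expression in decimal: (43 + 46) × 4 - 36
Parentheses first: 43 + 46 = 89
Multiply: 89 × 4 = 356
Subtract: 356 - 36 = 320
320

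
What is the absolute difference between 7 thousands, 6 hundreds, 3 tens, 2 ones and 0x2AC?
Convert 7 thousands, 6 hundreds, 3 tens, 2 ones (place-value notation) → 7×1000 + 6×100 + 3×10 + 2 = 7632 (decimal)
Convert 0x2AC (hexadecimal) → 2×256 + 10×16 + 12 = 684 (decimal)
Compute |7632 - 684| = 6948
6948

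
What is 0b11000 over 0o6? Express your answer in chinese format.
Convert 0b11000 (binary) → 16 + 8 = 24 (decimal)
Convert 0o6 (octal) → 6 (decimal)
Compute 24 ÷ 6 = 4
Convert 4 (decimal) → 四 (Chinese numeral)
四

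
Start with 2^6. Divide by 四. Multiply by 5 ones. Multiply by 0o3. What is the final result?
Convert 2^6 (power) → 64 (decimal)
Start: 64
Convert 四 (Chinese numeral) → 4 (decimal)
64 ÷ 4 = 16
Convert 5 ones (place-value notation) → 5 (decimal)
16 × 5 = 80
Convert 0o3 (octal) → 3 (decimal)
80 × 3 = 240
240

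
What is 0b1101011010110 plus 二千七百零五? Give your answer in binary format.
Convert 0b1101011010110 (binary) → 4096 + 2048 + 512 + 128 + 64 + 16 + 4 + 2 = 6870 (decimal)
Convert 二千七百零五 (Chinese numeral) → 2×1000 + 7×100 + 5 = 2705 (decimal)
Compute 6870 + 2705 = 9575
Convert 9575 (decimal) → 9575 = 8192 + 1024 + 256 + 64 + 32 + 4 + 2 + 1 → 0b10010101100111 (binary)
0b10010101100111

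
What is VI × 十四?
Convert VI (Roman numeral) → 5 + 1 = 6 (decimal)
Convert 十四 (Chinese numeral) → 1×10 + 4 = 14 (decimal)
Compute 6 × 14 = 84
84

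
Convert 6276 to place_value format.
Convert 6276 (decimal) → 6276 = 6×1000 + 2×100 + 7×10 + 6 → 6 thousands, 2 hundreds, 7 tens, 6 ones (place-value notation)
6 thousands, 2 hundreds, 7 tens, 6 ones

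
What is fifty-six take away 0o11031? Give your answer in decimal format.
Convert fifty-six (English words) → 56 (decimal)
Convert 0o11031 (octal) → 1×4096 + 1×512 + 3×8 + 1 = 4633 (decimal)
Compute 56 - 4633 = -4577
-4577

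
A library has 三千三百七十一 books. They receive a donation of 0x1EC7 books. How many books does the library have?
Convert 三千三百七十一 (Chinese numeral) → 3×1000 + 3×100 + 7×10 + 1 = 3371 (decimal)
Convert 0x1EC7 (hexadecimal) → 1×4096 + 14×256 + 12×16 + 7 = 7879 (decimal)
Compute 3371 + 7879 = 11250
11250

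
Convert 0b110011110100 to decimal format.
Convert 0b110011110100 (binary) → 2048 + 1024 + 128 + 64 + 32 + 16 + 4 = 3316 (decimal)
3316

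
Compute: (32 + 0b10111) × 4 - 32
Convert 0b10111 (binary) → 16 + 4 + 2 + 1 = 23 (decimal)
Expression in decimal: (32 + 23) × 4 - 32
Parentheses first: 32 + 23 = 55
Multiply: 55 × 4 = 220
Subtract: 220 - 32 = 188
188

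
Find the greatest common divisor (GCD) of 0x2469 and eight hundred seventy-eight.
Convert 0x2469 (hexadecimal) → 2×4096 + 4×256 + 6×16 + 9 = 9321 (decimal)
Convert eight hundred seventy-eight (English words) → 8×100 + 78 = 878 (decimal)
Compute gcd(9321, 878) = 1
1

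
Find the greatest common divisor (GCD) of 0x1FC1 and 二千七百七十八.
Convert 0x1FC1 (hexadecimal) → 1×4096 + 15×256 + 12×16 + 1 = 8129 (decimal)
Convert 二千七百七十八 (Chinese numeral) → 2×1000 + 7×100 + 7×10 + 8 = 2778 (decimal)
Compute gcd(8129, 2778) = 1
1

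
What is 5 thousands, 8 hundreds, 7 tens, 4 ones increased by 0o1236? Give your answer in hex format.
Convert 5 thousands, 8 hundreds, 7 tens, 4 ones (place-value notation) → 5×1000 + 8×100 + 7×10 + 4 = 5874 (decimal)
Convert 0o1236 (octal) → 1×512 + 2×64 + 3×8 + 6 = 670 (decimal)
Compute 5874 + 670 = 6544
Convert 6544 (decimal) → 6544 = 1×4096 + 9×256 + 9×16 → 0x1990 (hexadecimal)
0x1990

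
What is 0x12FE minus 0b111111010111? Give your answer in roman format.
Convert 0x12FE (hexadecimal) → 1×4096 + 2×256 + 15×16 + 14 = 4862 (decimal)
Convert 0b111111010111 (binary) → 2048 + 1024 + 512 + 256 + 128 + 64 + 16 + 4 + 2 + 1 = 4055 (decimal)
Compute 4862 - 4055 = 807
Convert 807 (decimal) → 807 = 500 + 100 + 100 + 100 + 5 + 1 + 1 → DCCCVII (Roman numeral)
DCCCVII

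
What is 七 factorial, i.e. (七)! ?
Convert 七 (Chinese numeral) → 7 (decimal)
Compute 7! = 5040
5040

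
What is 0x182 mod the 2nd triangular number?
Convert 0x182 (hexadecimal) → 1×256 + 8×16 + 2 = 386 (decimal)
Convert the 2nd triangular number (triangular index) → 2×3/2 = 3 (decimal)
Compute 386 mod 3 = 2
2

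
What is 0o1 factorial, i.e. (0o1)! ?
Convert 0o1 (octal) → 1 (decimal)
Compute 1! = 1
1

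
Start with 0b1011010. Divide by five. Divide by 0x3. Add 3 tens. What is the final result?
Convert 0b1011010 (binary) → 64 + 16 + 8 + 2 = 90 (decimal)
Start: 90
Convert five (English words) → 5 (decimal)
90 ÷ 5 = 18
Convert 0x3 (hexadecimal) → 3 (decimal)
18 ÷ 3 = 6
Convert 3 tens (place-value notation) → 3×10 = 30 (decimal)
6 + 30 = 36
36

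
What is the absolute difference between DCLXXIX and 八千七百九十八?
Convert DCLXXIX (Roman numeral) → 500 + 100 + 50 + 10 + 10 + 9 = 679 (decimal)
Convert 八千七百九十八 (Chinese numeral) → 8×1000 + 7×100 + 9×10 + 8 = 8798 (decimal)
Compute |679 - 8798| = 8119
8119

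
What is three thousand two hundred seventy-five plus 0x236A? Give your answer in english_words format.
Convert three thousand two hundred seventy-five (English words) → 3×1000 + 2×100 + 75 = 3275 (decimal)
Convert 0x236A (hexadecimal) → 2×4096 + 3×256 + 6×16 + 10 = 9066 (decimal)
Compute 3275 + 9066 = 12341
Convert 12341 (decimal) → 12341 = 12×1000 + 3×100 + 41 → twelve thousand three hundred forty-one (English words)
twelve thousand three hundred forty-one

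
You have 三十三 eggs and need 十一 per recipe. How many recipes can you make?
Convert 三十三 (Chinese numeral) → 3×10 + 3 = 33 (decimal)
Convert 十一 (Chinese numeral) → 1×10 + 1 = 11 (decimal)
Compute 33 ÷ 11 = 3
3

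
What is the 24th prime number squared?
The 24th prime number = 89
Compute 89² = 89 × 89 = 7921
7921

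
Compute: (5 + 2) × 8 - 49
Parentheses first: 5 + 2 = 7
Multiply: 7 × 8 = 56
Subtract: 56 - 49 = 7
7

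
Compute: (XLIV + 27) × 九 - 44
Convert XLIV (Roman numeral) → 40 + 4 = 44 (decimal)
Convert 九 (Chinese numeral) → 9 (decimal)
Expression in decimal: (44 + 27) × 9 - 44
Parentheses first: 44 + 27 = 71
Multiply: 71 × 9 = 639
Subtract: 639 - 44 = 595
595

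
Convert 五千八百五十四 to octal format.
Convert 五千八百五十四 (Chinese numeral) → 5×1000 + 8×100 + 5×10 + 4 = 5854 (decimal)
Convert 5854 (decimal) → 5854 = 1×4096 + 3×512 + 3×64 + 3×8 + 6 → 0o13336 (octal)
0o13336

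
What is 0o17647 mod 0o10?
Convert 0o17647 (octal) → 1×4096 + 7×512 + 6×64 + 4×8 + 7 = 8103 (decimal)
Convert 0o10 (octal) → 1×8 = 8 (decimal)
Compute 8103 mod 8 = 7
7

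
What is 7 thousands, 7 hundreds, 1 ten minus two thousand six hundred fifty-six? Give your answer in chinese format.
Convert 7 thousands, 7 hundreds, 1 ten (place-value notation) → 7×1000 + 7×100 + 1×10 = 7710 (decimal)
Convert two thousand six hundred fifty-six (English words) → 2×1000 + 6×100 + 56 = 2656 (decimal)
Compute 7710 - 2656 = 5054
Convert 5054 (decimal) → 5054 = 5×1000 + 5×10 + 4 → 五千零五十四 (Chinese numeral)
五千零五十四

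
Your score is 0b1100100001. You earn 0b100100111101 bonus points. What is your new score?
Convert 0b1100100001 (binary) → 512 + 256 + 32 + 1 = 801 (decimal)
Convert 0b100100111101 (binary) → 2048 + 256 + 32 + 16 + 8 + 4 + 1 = 2365 (decimal)
Compute 801 + 2365 = 3166
3166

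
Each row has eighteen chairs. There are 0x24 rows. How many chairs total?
Convert eighteen (English words) → 18 (decimal)
Convert 0x24 (hexadecimal) → 2×16 + 4 = 36 (decimal)
Compute 18 × 36 = 648
648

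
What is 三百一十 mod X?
Convert 三百一十 (Chinese numeral) → 3×100 + 1×10 = 310 (decimal)
Convert X (Roman numeral) → 10 (decimal)
Compute 310 mod 10 = 0
0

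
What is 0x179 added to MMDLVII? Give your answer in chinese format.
Convert 0x179 (hexadecimal) → 1×256 + 7×16 + 9 = 377 (decimal)
Convert MMDLVII (Roman numeral) → 1000 + 1000 + 500 + 50 + 5 + 1 + 1 = 2557 (decimal)
Compute 377 + 2557 = 2934
Convert 2934 (decimal) → 2934 = 2×1000 + 9×100 + 3×10 + 4 → 二千九百三十四 (Chinese numeral)
二千九百三十四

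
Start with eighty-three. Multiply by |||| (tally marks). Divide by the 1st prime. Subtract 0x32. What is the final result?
Convert eighty-three (English words) → 83 (decimal)
Start: 83
Convert |||| (tally marks) → 4 (decimal)
83 × 4 = 332
Convert the 1st prime (prime index) → 2 (decimal)
332 ÷ 2 = 166
Convert 0x32 (hexadecimal) → 3×16 + 2 = 50 (decimal)
166 - 50 = 116
116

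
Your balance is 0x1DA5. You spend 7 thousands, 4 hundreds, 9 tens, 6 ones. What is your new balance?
Convert 0x1DA5 (hexadecimal) → 1×4096 + 13×256 + 10×16 + 5 = 7589 (decimal)
Convert 7 thousands, 4 hundreds, 9 tens, 6 ones (place-value notation) → 7×1000 + 4×100 + 9×10 + 6 = 7496 (decimal)
Compute 7589 - 7496 = 93
93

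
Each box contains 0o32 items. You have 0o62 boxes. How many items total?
Convert 0o32 (octal) → 3×8 + 2 = 26 (decimal)
Convert 0o62 (octal) → 6×8 + 2 = 50 (decimal)
Compute 26 × 50 = 1300
1300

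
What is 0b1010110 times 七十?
Convert 0b1010110 (binary) → 64 + 16 + 4 + 2 = 86 (decimal)
Convert 七十 (Chinese numeral) → 7×10 = 70 (decimal)
Compute 86 × 70 = 6020
6020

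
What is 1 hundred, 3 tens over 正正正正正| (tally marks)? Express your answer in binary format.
Convert 1 hundred, 3 tens (place-value notation) → 1×100 + 3×10 = 130 (decimal)
Convert 正正正正正| (tally marks) → 5 + 5 + 5 + 5 + 5 + 1 = 26 (decimal)
Compute 130 ÷ 26 = 5
Convert 5 (decimal) → 5 = 4 + 1 → 0b101 (binary)
0b101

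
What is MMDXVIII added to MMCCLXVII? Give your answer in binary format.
Convert MMDXVIII (Roman numeral) → 1000 + 1000 + 500 + 10 + 5 + 1 + 1 + 1 = 2518 (decimal)
Convert MMCCLXVII (Roman numeral) → 1000 + 1000 + 100 + 100 + 50 + 10 + 5 + 1 + 1 = 2267 (decimal)
Compute 2518 + 2267 = 4785
Convert 4785 (decimal) → 4785 = 4096 + 512 + 128 + 32 + 16 + 1 → 0b1001010110001 (binary)
0b1001010110001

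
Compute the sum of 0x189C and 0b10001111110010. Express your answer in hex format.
Convert 0x189C (hexadecimal) → 1×4096 + 8×256 + 9×16 + 12 = 6300 (decimal)
Convert 0b10001111110010 (binary) → 8192 + 512 + 256 + 128 + 64 + 32 + 16 + 2 = 9202 (decimal)
Compute 6300 + 9202 = 15502
Convert 15502 (decimal) → 15502 = 3×4096 + 12×256 + 8×16 + 14 → 0x3C8E (hexadecimal)
0x3C8E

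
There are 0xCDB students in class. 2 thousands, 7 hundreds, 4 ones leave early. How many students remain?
Convert 0xCDB (hexadecimal) → 12×256 + 13×16 + 11 = 3291 (decimal)
Convert 2 thousands, 7 hundreds, 4 ones (place-value notation) → 2×1000 + 7×100 + 4 = 2704 (decimal)
Compute 3291 - 2704 = 587
587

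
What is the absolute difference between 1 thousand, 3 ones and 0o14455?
Convert 1 thousand, 3 ones (place-value notation) → 1×1000 + 3 = 1003 (decimal)
Convert 0o14455 (octal) → 1×4096 + 4×512 + 4×64 + 5×8 + 5 = 6445 (decimal)
Compute |1003 - 6445| = 5442
5442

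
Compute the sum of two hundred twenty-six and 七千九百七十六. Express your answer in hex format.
Convert two hundred twenty-six (English words) → 2×100 + 26 = 226 (decimal)
Convert 七千九百七十六 (Chinese numeral) → 7×1000 + 9×100 + 7×10 + 6 = 7976 (decimal)
Compute 226 + 7976 = 8202
Convert 8202 (decimal) → 8202 = 2×4096 + 10 → 0x200A (hexadecimal)
0x200A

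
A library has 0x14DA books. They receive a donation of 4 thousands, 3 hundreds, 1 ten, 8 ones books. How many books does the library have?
Convert 0x14DA (hexadecimal) → 1×4096 + 4×256 + 13×16 + 10 = 5338 (decimal)
Convert 4 thousands, 3 hundreds, 1 ten, 8 ones (place-value notation) → 4×1000 + 3×100 + 1×10 + 8 = 4318 (decimal)
Compute 5338 + 4318 = 9656
9656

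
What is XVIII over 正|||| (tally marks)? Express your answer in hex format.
Convert XVIII (Roman numeral) → 10 + 5 + 1 + 1 + 1 = 18 (decimal)
Convert 正|||| (tally marks) → 5 + 4 = 9 (decimal)
Compute 18 ÷ 9 = 2
Convert 2 (decimal) → 0x2 (hexadecimal)
0x2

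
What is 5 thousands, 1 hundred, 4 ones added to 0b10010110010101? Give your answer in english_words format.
Convert 5 thousands, 1 hundred, 4 ones (place-value notation) → 5×1000 + 1×100 + 4 = 5104 (decimal)
Convert 0b10010110010101 (binary) → 8192 + 1024 + 256 + 128 + 16 + 4 + 1 = 9621 (decimal)
Compute 5104 + 9621 = 14725
Convert 14725 (decimal) → 14725 = 14×1000 + 7×100 + 25 → fourteen thousand seven hundred twenty-five (English words)
fourteen thousand seven hundred twenty-five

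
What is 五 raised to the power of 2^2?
Convert 五 (Chinese numeral) → 5 (decimal)
Convert 2^2 (power) → 4 (decimal)
Compute 5 ^ 4 = 625
625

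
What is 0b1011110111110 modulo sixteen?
Convert 0b1011110111110 (binary) → 4096 + 1024 + 512 + 256 + 128 + 32 + 16 + 8 + 4 + 2 = 6078 (decimal)
Convert sixteen (English words) → 16 (decimal)
Compute 6078 mod 16 = 14
14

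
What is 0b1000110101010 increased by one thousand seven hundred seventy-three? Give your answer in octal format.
Convert 0b1000110101010 (binary) → 4096 + 256 + 128 + 32 + 8 + 2 = 4522 (decimal)
Convert one thousand seven hundred seventy-three (English words) → 1×1000 + 7×100 + 73 = 1773 (decimal)
Compute 4522 + 1773 = 6295
Convert 6295 (decimal) → 6295 = 1×4096 + 4×512 + 2×64 + 2×8 + 7 → 0o14227 (octal)
0o14227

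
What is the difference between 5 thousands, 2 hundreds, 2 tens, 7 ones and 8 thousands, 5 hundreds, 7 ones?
Convert 5 thousands, 2 hundreds, 2 tens, 7 ones (place-value notation) → 5×1000 + 2×100 + 2×10 + 7 = 5227 (decimal)
Convert 8 thousands, 5 hundreds, 7 ones (place-value notation) → 8×1000 + 5×100 + 7 = 8507 (decimal)
Difference: |5227 - 8507| = 3280
3280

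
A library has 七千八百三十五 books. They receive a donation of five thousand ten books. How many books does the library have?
Convert 七千八百三十五 (Chinese numeral) → 7×1000 + 8×100 + 3×10 + 5 = 7835 (decimal)
Convert five thousand ten (English words) → 5×1000 + 10 = 5010 (decimal)
Compute 7835 + 5010 = 12845
12845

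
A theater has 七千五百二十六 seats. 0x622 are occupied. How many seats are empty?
Convert 七千五百二十六 (Chinese numeral) → 7×1000 + 5×100 + 2×10 + 6 = 7526 (decimal)
Convert 0x622 (hexadecimal) → 6×256 + 2×16 + 2 = 1570 (decimal)
Compute 7526 - 1570 = 5956
5956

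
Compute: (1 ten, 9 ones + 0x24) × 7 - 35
Convert 1 ten, 9 ones (place-value notation) → 1×10 + 9 = 19 (decimal)
Convert 0x24 (hexadecimal) → 2×16 + 4 = 36 (decimal)
Expression in decimal: (19 + 36) × 7 - 35
Parentheses first: 19 + 36 = 55
Multiply: 55 × 7 = 385
Subtract: 385 - 35 = 350
350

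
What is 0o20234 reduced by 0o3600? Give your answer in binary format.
Convert 0o20234 (octal) → 2×4096 + 2×64 + 3×8 + 4 = 8348 (decimal)
Convert 0o3600 (octal) → 3×512 + 6×64 = 1920 (decimal)
Compute 8348 - 1920 = 6428
Convert 6428 (decimal) → 6428 = 4096 + 2048 + 256 + 16 + 8 + 4 → 0b1100100011100 (binary)
0b1100100011100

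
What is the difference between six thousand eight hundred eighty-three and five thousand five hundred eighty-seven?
Convert six thousand eight hundred eighty-three (English words) → 6×1000 + 8×100 + 83 = 6883 (decimal)
Convert five thousand five hundred eighty-seven (English words) → 5×1000 + 5×100 + 87 = 5587 (decimal)
Difference: |6883 - 5587| = 1296
1296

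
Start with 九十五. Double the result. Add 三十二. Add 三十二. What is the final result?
Convert 九十五 (Chinese numeral) → 9×10 + 5 = 95 (decimal)
Start: 95
95 × 2 = 190
Convert 三十二 (Chinese numeral) → 3×10 + 2 = 32 (decimal)
190 + 32 = 222
Convert 三十二 (Chinese numeral) → 3×10 + 2 = 32 (decimal)
222 + 32 = 254
254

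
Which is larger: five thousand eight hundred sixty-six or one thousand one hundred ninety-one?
Convert five thousand eight hundred sixty-six (English words) → 5×1000 + 8×100 + 66 = 5866 (decimal)
Convert one thousand one hundred ninety-one (English words) → 1×1000 + 1×100 + 91 = 1191 (decimal)
Compare 5866 vs 1191: larger = 5866
5866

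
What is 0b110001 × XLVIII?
Convert 0b110001 (binary) → 32 + 16 + 1 = 49 (decimal)
Convert XLVIII (Roman numeral) → 40 + 5 + 1 + 1 + 1 = 48 (decimal)
Compute 49 × 48 = 2352
2352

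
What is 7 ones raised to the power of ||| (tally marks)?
Convert 7 ones (place-value notation) → 7 (decimal)
Convert ||| (tally marks) → 3 (decimal)
Compute 7 ^ 3 = 343
343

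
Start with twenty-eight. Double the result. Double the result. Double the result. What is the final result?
Convert twenty-eight (English words) → 28 (decimal)
Start: 28
28 × 2 = 56
56 × 2 = 112
112 × 2 = 224
224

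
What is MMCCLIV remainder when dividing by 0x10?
Convert MMCCLIV (Roman numeral) → 1000 + 1000 + 100 + 100 + 50 + 4 = 2254 (decimal)
Convert 0x10 (hexadecimal) → 1×16 = 16 (decimal)
Compute 2254 mod 16 = 14
14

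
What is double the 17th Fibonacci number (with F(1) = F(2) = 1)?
The 17th Fibonacci number (with F(1) = F(2) = 1) = 1597
Compute 1597 × 2 = 3194
3194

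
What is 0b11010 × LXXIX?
Convert 0b11010 (binary) → 16 + 8 + 2 = 26 (decimal)
Convert LXXIX (Roman numeral) → 50 + 10 + 10 + 9 = 79 (decimal)
Compute 26 × 79 = 2054
2054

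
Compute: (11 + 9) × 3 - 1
Parentheses first: 11 + 9 = 20
Multiply: 20 × 3 = 60
Subtract: 60 - 1 = 59
59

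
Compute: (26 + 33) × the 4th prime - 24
Convert the 4th prime (prime index) → 7 (decimal)
Expression in decimal: (26 + 33) × 7 - 24
Parentheses first: 26 + 33 = 59
Multiply: 59 × 7 = 413
Subtract: 413 - 24 = 389
389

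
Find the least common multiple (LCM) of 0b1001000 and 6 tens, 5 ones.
Convert 0b1001000 (binary) → 64 + 8 = 72 (decimal)
Convert 6 tens, 5 ones (place-value notation) → 6×10 + 5 = 65 (decimal)
Compute lcm(72, 65) = 4680
4680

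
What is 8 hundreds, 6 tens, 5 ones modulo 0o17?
Convert 8 hundreds, 6 tens, 5 ones (place-value notation) → 8×100 + 6×10 + 5 = 865 (decimal)
Convert 0o17 (octal) → 1×8 + 7 = 15 (decimal)
Compute 865 mod 15 = 10
10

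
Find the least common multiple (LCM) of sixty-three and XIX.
Convert sixty-three (English words) → 63 (decimal)
Convert XIX (Roman numeral) → 10 + 9 = 19 (decimal)
Compute lcm(63, 19) = 1197
1197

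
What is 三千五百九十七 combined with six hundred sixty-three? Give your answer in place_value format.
Convert 三千五百九十七 (Chinese numeral) → 3×1000 + 5×100 + 9×10 + 7 = 3597 (decimal)
Convert six hundred sixty-three (English words) → 6×100 + 63 = 663 (decimal)
Compute 3597 + 663 = 4260
Convert 4260 (decimal) → 4260 = 4×1000 + 2×100 + 6×10 → 4 thousands, 2 hundreds, 6 tens (place-value notation)
4 thousands, 2 hundreds, 6 tens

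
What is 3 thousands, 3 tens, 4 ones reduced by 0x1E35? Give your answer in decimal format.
Convert 3 thousands, 3 tens, 4 ones (place-value notation) → 3×1000 + 3×10 + 4 = 3034 (decimal)
Convert 0x1E35 (hexadecimal) → 1×4096 + 14×256 + 3×16 + 5 = 7733 (decimal)
Compute 3034 - 7733 = -4699
-4699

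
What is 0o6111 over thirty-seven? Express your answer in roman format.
Convert 0o6111 (octal) → 6×512 + 1×64 + 1×8 + 1 = 3145 (decimal)
Convert thirty-seven (English words) → 37 (decimal)
Compute 3145 ÷ 37 = 85
Convert 85 (decimal) → 85 = 50 + 10 + 10 + 10 + 5 → LXXXV (Roman numeral)
LXXXV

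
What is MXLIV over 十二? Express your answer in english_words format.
Convert MXLIV (Roman numeral) → 1000 + 40 + 4 = 1044 (decimal)
Convert 十二 (Chinese numeral) → 1×10 + 2 = 12 (decimal)
Compute 1044 ÷ 12 = 87
Convert 87 (decimal) → eighty-seven (English words)
eighty-seven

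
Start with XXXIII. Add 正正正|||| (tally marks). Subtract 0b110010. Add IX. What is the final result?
Convert XXXIII (Roman numeral) → 10 + 10 + 10 + 1 + 1 + 1 = 33 (decimal)
Start: 33
Convert 正正正|||| (tally marks) → 5 + 5 + 5 + 4 = 19 (decimal)
33 + 19 = 52
Convert 0b110010 (binary) → 32 + 16 + 2 = 50 (decimal)
52 - 50 = 2
Convert IX (Roman numeral) → 9 (decimal)
2 + 9 = 11
11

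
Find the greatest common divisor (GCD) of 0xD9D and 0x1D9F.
Convert 0xD9D (hexadecimal) → 13×256 + 9×16 + 13 = 3485 (decimal)
Convert 0x1D9F (hexadecimal) → 1×4096 + 13×256 + 9×16 + 15 = 7583 (decimal)
Compute gcd(3485, 7583) = 1
1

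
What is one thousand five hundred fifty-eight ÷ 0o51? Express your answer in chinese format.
Convert one thousand five hundred fifty-eight (English words) → 1×1000 + 5×100 + 58 = 1558 (decimal)
Convert 0o51 (octal) → 5×8 + 1 = 41 (decimal)
Compute 1558 ÷ 41 = 38
Convert 38 (decimal) → 38 = 3×10 + 8 → 三十八 (Chinese numeral)
三十八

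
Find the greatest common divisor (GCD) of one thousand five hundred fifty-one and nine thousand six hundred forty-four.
Convert one thousand five hundred fifty-one (English words) → 1×1000 + 5×100 + 51 = 1551 (decimal)
Convert nine thousand six hundred forty-four (English words) → 9×1000 + 6×100 + 44 = 9644 (decimal)
Compute gcd(1551, 9644) = 1
1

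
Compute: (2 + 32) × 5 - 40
Parentheses first: 2 + 32 = 34
Multiply: 34 × 5 = 170
Subtract: 170 - 40 = 130
130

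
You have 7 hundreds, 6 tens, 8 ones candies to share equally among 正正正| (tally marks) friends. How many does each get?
Convert 7 hundreds, 6 tens, 8 ones (place-value notation) → 7×100 + 6×10 + 8 = 768 (decimal)
Convert 正正正| (tally marks) → 5 + 5 + 5 + 1 = 16 (decimal)
Compute 768 ÷ 16 = 48
48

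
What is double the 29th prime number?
The 29th prime number = 109
Compute 109 × 2 = 218
218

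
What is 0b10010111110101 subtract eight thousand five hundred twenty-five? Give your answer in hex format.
Convert 0b10010111110101 (binary) → 8192 + 1024 + 256 + 128 + 64 + 32 + 16 + 4 + 1 = 9717 (decimal)
Convert eight thousand five hundred twenty-five (English words) → 8×1000 + 5×100 + 25 = 8525 (decimal)
Compute 9717 - 8525 = 1192
Convert 1192 (decimal) → 1192 = 4×256 + 10×16 + 8 → 0x4A8 (hexadecimal)
0x4A8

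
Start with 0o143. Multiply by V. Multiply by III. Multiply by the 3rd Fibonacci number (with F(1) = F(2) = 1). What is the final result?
Convert 0o143 (octal) → 1×64 + 4×8 + 3 = 99 (decimal)
Start: 99
Convert V (Roman numeral) → 5 (decimal)
99 × 5 = 495
Convert III (Roman numeral) → 1 + 1 + 1 = 3 (decimal)
495 × 3 = 1485
Convert the 3rd Fibonacci number (with F(1) = F(2) = 1) (Fibonacci index) → 1, 1, 2 → 2 (decimal)
1485 × 2 = 2970
2970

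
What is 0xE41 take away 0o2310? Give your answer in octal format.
Convert 0xE41 (hexadecimal) → 14×256 + 4×16 + 1 = 3649 (decimal)
Convert 0o2310 (octal) → 2×512 + 3×64 + 1×8 = 1224 (decimal)
Compute 3649 - 1224 = 2425
Convert 2425 (decimal) → 2425 = 4×512 + 5×64 + 7×8 + 1 → 0o4571 (octal)
0o4571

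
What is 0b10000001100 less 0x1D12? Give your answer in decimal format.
Convert 0b10000001100 (binary) → 1024 + 8 + 4 = 1036 (decimal)
Convert 0x1D12 (hexadecimal) → 1×4096 + 13×256 + 1×16 + 2 = 7442 (decimal)
Compute 1036 - 7442 = -6406
-6406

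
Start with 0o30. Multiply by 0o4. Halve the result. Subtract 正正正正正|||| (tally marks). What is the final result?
Convert 0o30 (octal) → 3×8 = 24 (decimal)
Start: 24
Convert 0o4 (octal) → 4 (decimal)
24 × 4 = 96
96 ÷ 2 = 48
Convert 正正正正正|||| (tally marks) → 5 + 5 + 5 + 5 + 5 + 4 = 29 (decimal)
48 - 29 = 19
19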